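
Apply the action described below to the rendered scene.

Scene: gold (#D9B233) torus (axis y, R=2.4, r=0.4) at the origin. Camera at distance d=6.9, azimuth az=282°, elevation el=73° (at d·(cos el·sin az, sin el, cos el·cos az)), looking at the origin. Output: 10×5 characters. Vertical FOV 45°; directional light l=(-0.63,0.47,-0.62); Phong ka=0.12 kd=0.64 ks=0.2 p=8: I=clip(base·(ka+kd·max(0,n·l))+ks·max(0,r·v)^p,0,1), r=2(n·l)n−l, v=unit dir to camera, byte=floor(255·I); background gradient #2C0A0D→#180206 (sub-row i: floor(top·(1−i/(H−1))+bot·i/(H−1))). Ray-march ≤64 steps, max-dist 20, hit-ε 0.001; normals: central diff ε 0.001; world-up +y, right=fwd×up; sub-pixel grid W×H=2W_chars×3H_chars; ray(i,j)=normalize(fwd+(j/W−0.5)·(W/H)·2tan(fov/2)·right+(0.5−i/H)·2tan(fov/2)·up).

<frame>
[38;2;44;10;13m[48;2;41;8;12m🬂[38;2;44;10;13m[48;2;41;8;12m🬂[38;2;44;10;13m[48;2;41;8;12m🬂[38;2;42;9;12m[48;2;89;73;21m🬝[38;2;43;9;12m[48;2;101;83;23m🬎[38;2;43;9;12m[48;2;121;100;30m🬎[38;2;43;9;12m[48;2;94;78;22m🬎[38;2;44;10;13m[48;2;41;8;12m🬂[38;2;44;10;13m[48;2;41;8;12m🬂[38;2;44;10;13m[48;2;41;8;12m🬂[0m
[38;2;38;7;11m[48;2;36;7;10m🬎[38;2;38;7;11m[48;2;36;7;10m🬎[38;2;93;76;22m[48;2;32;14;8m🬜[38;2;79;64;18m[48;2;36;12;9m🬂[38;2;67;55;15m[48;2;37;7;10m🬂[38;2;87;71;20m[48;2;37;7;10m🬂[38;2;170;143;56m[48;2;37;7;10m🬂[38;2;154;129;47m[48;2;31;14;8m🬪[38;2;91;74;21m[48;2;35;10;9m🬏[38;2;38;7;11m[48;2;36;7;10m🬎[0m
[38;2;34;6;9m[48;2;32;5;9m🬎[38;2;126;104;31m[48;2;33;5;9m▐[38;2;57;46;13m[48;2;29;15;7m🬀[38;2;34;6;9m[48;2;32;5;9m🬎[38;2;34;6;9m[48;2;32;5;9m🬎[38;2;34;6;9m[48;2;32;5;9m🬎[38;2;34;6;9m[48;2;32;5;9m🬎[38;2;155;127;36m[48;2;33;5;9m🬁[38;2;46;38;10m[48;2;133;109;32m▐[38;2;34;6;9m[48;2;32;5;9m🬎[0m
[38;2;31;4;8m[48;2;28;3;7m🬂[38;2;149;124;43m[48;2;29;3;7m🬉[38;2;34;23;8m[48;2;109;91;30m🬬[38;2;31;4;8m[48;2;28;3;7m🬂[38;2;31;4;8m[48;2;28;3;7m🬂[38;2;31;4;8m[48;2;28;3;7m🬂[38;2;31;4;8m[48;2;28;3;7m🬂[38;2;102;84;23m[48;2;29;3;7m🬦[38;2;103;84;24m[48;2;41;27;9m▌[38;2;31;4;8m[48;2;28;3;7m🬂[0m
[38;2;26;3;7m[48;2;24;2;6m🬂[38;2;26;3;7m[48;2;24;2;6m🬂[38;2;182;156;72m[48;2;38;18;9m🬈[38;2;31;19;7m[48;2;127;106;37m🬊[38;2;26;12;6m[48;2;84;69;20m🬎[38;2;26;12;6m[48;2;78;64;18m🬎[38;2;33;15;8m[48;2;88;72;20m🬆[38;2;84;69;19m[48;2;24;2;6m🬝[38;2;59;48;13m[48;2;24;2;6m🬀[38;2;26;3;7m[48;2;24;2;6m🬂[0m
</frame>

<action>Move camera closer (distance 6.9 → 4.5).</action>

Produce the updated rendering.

<frame>
[38;2;44;10;13m[48;2;41;8;12m🬂[38;2;44;10;13m[48;2;85;69;19m🬂[38;2;81;66;18m[48;2;34;28;8m🬎[38;2;74;61;17m[48;2;33;14;9m🬎[38;2;102;83;24m[48;2;47;26;12m🬂[38;2;125;103;30m[48;2;50;22;13m🬂[38;2;141;117;38m[48;2;41;8;12m🬎[38;2;175;147;56m[48;2;118;97;28m🬩[38;2;71;49;17m[48;2;164;137;52m🬊[38;2;39;11;11m[48;2;97;79;22m🬬[0m
[38;2;50;33;12m[48;2;99;82;23m🬧[38;2;60;49;14m[48;2;28;18;6m🬀[38;2;26;21;6m[48;2;37;7;10m🬀[38;2;38;7;11m[48;2;36;7;10m🬎[38;2;38;7;11m[48;2;36;7;10m🬎[38;2;38;7;11m[48;2;36;7;10m🬎[38;2;38;7;11m[48;2;36;7;10m🬎[38;2;38;7;11m[48;2;36;7;10m🬎[38;2;173;144;50m[48;2;36;7;10m🬊[38;2;101;83;23m[48;2;155;129;42m🬉[0m
[38;2;65;54;15m[48;2;31;25;7m🬄[38;2;26;21;6m[48;2;33;5;9m▌[38;2;34;6;9m[48;2;32;5;9m🬎[38;2;34;6;9m[48;2;32;5;9m🬎[38;2;34;6;9m[48;2;32;5;9m🬎[38;2;34;6;9m[48;2;32;5;9m🬎[38;2;34;6;9m[48;2;32;5;9m🬎[38;2;34;6;9m[48;2;32;5;9m🬎[38;2;34;6;9m[48;2;32;5;9m🬎[38;2;146;120;35m[48;2;112;92;26m🬬[0m
[38;2;26;21;6m[48;2;54;44;12m▐[38;2;26;21;6m[48;2;29;3;7m▌[38;2;31;4;8m[48;2;28;3;7m🬂[38;2;31;4;8m[48;2;28;3;7m🬂[38;2;31;4;8m[48;2;28;3;7m🬂[38;2;31;4;8m[48;2;28;3;7m🬂[38;2;31;4;8m[48;2;28;3;7m🬂[38;2;31;4;8m[48;2;28;3;7m🬂[38;2;31;4;8m[48;2;28;3;7m🬂[38;2;107;87;24m[48;2;129;106;30m🬲[0m
[38;2;60;49;14m[48;2;147;125;57m🬨[38;2;26;3;7m[48;2;27;22;6m🬁[38;2;26;21;6m[48;2;25;2;6m🬏[38;2;26;3;7m[48;2;24;2;6m🬂[38;2;26;3;7m[48;2;24;2;6m🬂[38;2;26;3;7m[48;2;24;2;6m🬂[38;2;26;3;7m[48;2;24;2;6m🬂[38;2;26;3;7m[48;2;24;2;6m🬂[38;2;25;2;6m[48;2;74;60;17m🬆[38;2;106;87;24m[48;2;98;80;22m🬂[0m
</frame>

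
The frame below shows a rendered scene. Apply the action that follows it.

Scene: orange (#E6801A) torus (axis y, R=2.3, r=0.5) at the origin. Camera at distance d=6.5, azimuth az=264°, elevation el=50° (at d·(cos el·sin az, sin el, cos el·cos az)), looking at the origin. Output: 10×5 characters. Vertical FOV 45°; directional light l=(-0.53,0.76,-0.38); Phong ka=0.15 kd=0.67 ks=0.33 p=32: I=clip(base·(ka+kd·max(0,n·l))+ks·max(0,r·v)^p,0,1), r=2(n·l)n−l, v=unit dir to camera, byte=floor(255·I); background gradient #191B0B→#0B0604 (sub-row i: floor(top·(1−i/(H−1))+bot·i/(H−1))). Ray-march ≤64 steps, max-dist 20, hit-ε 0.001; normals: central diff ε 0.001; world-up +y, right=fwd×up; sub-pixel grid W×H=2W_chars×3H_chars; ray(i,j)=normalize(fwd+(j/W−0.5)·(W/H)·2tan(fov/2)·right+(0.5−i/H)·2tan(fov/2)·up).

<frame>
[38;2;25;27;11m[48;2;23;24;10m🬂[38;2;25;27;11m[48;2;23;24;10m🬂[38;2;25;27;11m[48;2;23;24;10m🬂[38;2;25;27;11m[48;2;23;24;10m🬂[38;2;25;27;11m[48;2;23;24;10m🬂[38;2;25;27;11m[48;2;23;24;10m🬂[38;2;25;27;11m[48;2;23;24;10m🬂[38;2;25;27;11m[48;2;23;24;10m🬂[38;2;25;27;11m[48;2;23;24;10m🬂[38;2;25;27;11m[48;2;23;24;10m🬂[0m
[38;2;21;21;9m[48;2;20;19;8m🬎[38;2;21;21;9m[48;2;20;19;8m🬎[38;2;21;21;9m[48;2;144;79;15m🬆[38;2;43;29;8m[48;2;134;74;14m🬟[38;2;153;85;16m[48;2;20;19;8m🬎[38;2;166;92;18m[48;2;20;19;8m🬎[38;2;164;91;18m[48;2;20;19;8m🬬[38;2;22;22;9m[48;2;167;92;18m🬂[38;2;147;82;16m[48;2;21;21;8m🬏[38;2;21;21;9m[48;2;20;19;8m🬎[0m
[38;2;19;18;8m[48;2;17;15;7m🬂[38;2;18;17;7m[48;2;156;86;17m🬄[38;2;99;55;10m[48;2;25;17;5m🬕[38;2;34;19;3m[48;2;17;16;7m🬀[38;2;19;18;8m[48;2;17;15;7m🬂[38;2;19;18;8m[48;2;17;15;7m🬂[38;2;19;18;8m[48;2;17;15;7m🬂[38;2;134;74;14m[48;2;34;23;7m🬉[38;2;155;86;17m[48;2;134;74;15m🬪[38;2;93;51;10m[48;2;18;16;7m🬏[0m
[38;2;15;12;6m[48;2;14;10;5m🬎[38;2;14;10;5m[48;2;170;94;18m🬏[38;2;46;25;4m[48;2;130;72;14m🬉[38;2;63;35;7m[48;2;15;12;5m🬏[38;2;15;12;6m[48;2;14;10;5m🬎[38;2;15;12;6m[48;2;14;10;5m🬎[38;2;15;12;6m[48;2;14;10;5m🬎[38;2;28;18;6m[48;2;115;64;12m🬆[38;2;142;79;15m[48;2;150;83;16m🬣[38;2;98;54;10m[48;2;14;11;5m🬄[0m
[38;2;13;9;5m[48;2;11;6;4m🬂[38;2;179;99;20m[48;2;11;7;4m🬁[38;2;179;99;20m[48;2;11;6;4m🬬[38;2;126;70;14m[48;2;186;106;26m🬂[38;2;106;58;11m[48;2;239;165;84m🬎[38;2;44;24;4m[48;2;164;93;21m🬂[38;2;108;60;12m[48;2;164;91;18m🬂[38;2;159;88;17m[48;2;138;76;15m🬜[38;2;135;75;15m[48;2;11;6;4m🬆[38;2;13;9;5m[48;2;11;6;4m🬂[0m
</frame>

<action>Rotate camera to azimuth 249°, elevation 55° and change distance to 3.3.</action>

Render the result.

<frame>
[38;2;25;27;11m[48;2;150;84;16m🬂[38;2;156;86;17m[48;2;137;76;15m🬎[38;2;160;89;17m[48;2;121;67;13m🬎[38;2;161;89;18m[48;2;99;55;11m🬎[38;2;166;94;21m[48;2;73;40;7m🬎[38;2;226;144;63m[48;2;110;61;12m🬂[38;2;240;159;75m[48;2;133;74;14m🬂[38;2;182;101;21m[48;2;140;77;15m🬎[38;2;177;98;19m[48;2;163;90;18m🬎[38;2;25;27;11m[48;2;167;92;18m🬁[0m
[38;2;126;70;14m[48;2;83;46;9m🬆[38;2;96;53;10m[48;2;33;21;5m🬆[38;2;80;44;9m[48;2;26;21;7m🬀[38;2;21;21;9m[48;2;20;19;8m🬎[38;2;21;21;9m[48;2;20;19;8m🬎[38;2;21;21;9m[48;2;20;19;8m🬎[38;2;21;21;9m[48;2;20;19;8m🬎[38;2;81;45;9m[48;2;20;20;8m🬁[38;2;115;64;12m[48;2;20;19;8m🬊[38;2;143;79;15m[48;2;92;51;10m🬎[0m
[38;2;60;33;6m[48;2;27;17;4m🬀[38;2;19;18;8m[48;2;17;15;7m🬂[38;2;19;18;8m[48;2;17;15;7m🬂[38;2;19;18;8m[48;2;17;15;7m🬂[38;2;19;18;8m[48;2;17;15;7m🬂[38;2;19;18;8m[48;2;17;15;7m🬂[38;2;19;18;8m[48;2;17;15;7m🬂[38;2;19;18;8m[48;2;17;15;7m🬂[38;2;19;18;8m[48;2;17;15;7m🬂[38;2;72;40;8m[48;2;17;16;7m🬁[0m
[38;2;34;19;3m[48;2;14;11;5m🬀[38;2;15;12;6m[48;2;14;10;5m🬎[38;2;15;12;6m[48;2;14;10;5m🬎[38;2;15;12;6m[48;2;14;10;5m🬎[38;2;15;12;6m[48;2;14;10;5m🬎[38;2;15;12;6m[48;2;14;10;5m🬎[38;2;15;12;6m[48;2;14;10;5m🬎[38;2;15;12;6m[48;2;14;10;5m🬎[38;2;15;12;6m[48;2;14;10;5m🬎[38;2;15;12;6m[48;2;14;10;5m🬎[0m
[38;2;34;19;3m[48;2;12;7;4m🬓[38;2;13;9;5m[48;2;11;6;4m🬂[38;2;13;9;5m[48;2;11;6;4m🬂[38;2;13;9;5m[48;2;11;6;4m🬂[38;2;13;9;5m[48;2;11;6;4m🬂[38;2;13;9;5m[48;2;11;6;4m🬂[38;2;13;9;5m[48;2;11;6;4m🬂[38;2;13;9;5m[48;2;11;6;4m🬂[38;2;13;9;5m[48;2;11;6;4m🬂[38;2;13;9;5m[48;2;11;6;4m🬂[0m
</frame>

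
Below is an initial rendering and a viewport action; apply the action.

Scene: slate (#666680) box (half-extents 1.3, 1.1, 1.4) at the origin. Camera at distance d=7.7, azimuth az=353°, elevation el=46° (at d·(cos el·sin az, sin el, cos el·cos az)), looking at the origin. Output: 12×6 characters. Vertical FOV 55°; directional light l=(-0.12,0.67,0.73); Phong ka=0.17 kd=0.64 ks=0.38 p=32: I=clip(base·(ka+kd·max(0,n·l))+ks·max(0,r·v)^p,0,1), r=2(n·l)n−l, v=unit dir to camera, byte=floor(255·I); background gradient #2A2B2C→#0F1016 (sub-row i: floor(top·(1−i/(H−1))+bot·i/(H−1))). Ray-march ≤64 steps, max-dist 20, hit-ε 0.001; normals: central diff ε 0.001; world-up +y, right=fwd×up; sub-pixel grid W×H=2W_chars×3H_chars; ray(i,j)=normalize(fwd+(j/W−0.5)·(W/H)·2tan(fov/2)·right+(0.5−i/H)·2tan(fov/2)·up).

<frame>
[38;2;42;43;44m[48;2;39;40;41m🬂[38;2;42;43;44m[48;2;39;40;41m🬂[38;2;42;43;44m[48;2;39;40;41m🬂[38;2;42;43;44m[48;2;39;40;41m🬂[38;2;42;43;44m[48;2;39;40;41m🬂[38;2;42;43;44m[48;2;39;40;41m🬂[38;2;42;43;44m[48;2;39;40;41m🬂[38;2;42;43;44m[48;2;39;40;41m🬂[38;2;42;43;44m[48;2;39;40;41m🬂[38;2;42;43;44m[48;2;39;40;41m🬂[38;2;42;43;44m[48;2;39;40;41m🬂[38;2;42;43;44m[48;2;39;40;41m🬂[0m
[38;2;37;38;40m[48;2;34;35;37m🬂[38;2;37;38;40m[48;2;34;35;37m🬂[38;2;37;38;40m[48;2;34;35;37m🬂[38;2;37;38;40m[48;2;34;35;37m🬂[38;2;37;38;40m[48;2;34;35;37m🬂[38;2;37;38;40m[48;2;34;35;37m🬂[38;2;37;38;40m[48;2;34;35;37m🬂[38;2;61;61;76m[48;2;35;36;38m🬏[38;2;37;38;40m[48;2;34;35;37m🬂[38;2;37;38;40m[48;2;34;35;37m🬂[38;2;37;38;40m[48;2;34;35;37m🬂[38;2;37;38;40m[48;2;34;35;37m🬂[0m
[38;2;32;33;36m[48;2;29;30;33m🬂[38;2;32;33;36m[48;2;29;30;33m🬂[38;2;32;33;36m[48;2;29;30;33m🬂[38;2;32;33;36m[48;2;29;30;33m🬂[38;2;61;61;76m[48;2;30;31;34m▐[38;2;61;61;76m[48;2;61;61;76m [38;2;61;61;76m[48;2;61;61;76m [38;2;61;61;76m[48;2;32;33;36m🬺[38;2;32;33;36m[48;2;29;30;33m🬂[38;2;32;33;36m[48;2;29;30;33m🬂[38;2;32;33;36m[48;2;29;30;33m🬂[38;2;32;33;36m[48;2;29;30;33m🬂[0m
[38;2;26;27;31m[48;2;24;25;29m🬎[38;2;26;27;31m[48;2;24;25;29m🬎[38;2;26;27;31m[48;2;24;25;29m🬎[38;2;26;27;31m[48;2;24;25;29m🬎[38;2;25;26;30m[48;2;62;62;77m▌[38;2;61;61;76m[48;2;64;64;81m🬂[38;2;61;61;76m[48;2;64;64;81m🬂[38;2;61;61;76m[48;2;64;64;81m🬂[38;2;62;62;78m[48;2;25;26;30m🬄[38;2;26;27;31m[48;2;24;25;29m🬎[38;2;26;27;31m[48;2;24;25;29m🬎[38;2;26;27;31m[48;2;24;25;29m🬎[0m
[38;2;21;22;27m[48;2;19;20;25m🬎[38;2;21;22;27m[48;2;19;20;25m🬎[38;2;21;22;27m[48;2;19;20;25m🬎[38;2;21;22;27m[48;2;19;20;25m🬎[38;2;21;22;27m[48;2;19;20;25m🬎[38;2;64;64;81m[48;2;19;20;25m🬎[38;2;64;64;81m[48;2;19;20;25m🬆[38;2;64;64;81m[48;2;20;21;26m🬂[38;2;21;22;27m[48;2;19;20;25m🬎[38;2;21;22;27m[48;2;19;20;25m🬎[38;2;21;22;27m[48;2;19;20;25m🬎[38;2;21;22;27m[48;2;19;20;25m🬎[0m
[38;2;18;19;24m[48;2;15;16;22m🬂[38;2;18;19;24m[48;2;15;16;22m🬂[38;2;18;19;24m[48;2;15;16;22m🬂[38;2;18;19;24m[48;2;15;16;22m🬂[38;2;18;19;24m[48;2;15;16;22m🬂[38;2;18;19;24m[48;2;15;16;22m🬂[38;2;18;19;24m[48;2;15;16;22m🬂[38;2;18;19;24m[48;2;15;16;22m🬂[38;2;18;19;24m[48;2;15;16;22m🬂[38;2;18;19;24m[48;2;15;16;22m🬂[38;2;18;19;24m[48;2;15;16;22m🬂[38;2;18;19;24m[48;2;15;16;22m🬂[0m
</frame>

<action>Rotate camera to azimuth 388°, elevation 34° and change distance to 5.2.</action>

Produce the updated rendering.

<frame>
[38;2;42;43;44m[48;2;39;40;41m🬂[38;2;42;43;44m[48;2;39;40;41m🬂[38;2;42;43;44m[48;2;39;40;41m🬂[38;2;42;43;44m[48;2;39;40;41m🬂[38;2;42;43;44m[48;2;39;40;41m🬂[38;2;42;43;44m[48;2;39;40;41m🬂[38;2;42;43;44m[48;2;39;40;41m🬂[38;2;42;43;44m[48;2;39;40;41m🬂[38;2;42;43;44m[48;2;39;40;41m🬂[38;2;42;43;44m[48;2;39;40;41m🬂[38;2;42;43;44m[48;2;39;40;41m🬂[38;2;42;43;44m[48;2;39;40;41m🬂[0m
[38;2;37;38;40m[48;2;34;35;37m🬂[38;2;37;38;40m[48;2;34;35;37m🬂[38;2;37;38;40m[48;2;34;35;37m🬂[38;2;37;38;40m[48;2;34;35;37m🬂[38;2;36;37;39m[48;2;61;61;76m🬎[38;2;37;38;40m[48;2;61;61;76m🬂[38;2;37;38;40m[48;2;61;61;76m🬂[38;2;36;37;39m[48;2;61;61;76m🬎[38;2;36;37;39m[48;2;61;61;76m🬎[38;2;35;36;38m[48;2;17;17;21m🬬[38;2;37;38;40m[48;2;34;35;37m🬂[38;2;37;38;40m[48;2;34;35;37m🬂[0m
[38;2;32;33;36m[48;2;29;30;33m🬂[38;2;32;33;36m[48;2;29;30;33m🬂[38;2;64;64;81m[48;2;30;31;34m🬦[38;2;61;61;76m[48;2;64;64;81m🬎[38;2;61;61;76m[48;2;64;64;81m🬎[38;2;61;61;76m[48;2;61;61;76m [38;2;61;61;76m[48;2;61;61;76m [38;2;61;61;76m[48;2;61;61;76m [38;2;61;61;76m[48;2;17;17;21m🬆[38;2;32;33;36m[48;2;29;30;33m🬂[38;2;32;33;36m[48;2;29;30;33m🬂[38;2;32;33;36m[48;2;29;30;33m🬂[0m
[38;2;26;27;31m[48;2;24;25;29m🬎[38;2;26;27;31m[48;2;24;25;29m🬎[38;2;64;64;81m[48;2;25;26;30m🬁[38;2;64;64;81m[48;2;64;64;81m [38;2;64;64;81m[48;2;64;64;81m [38;2;64;64;81m[48;2;64;64;81m [38;2;64;64;81m[48;2;61;61;76m🬺[38;2;62;62;78m[48;2;17;17;21m🬕[38;2;17;17;21m[48;2;24;25;29m🬝[38;2;26;27;31m[48;2;24;25;29m🬎[38;2;26;27;31m[48;2;24;25;29m🬎[38;2;26;27;31m[48;2;24;25;29m🬎[0m
[38;2;21;22;27m[48;2;19;20;25m🬎[38;2;21;22;27m[48;2;19;20;25m🬎[38;2;21;22;27m[48;2;19;20;25m🬎[38;2;64;64;81m[48;2;19;20;25m🬊[38;2;64;64;81m[48;2;64;64;81m [38;2;64;64;81m[48;2;64;64;81m [38;2;64;64;81m[48;2;64;64;81m [38;2;64;64;81m[48;2;17;17;21m▌[38;2;17;17;21m[48;2;20;21;26m🬀[38;2;21;22;27m[48;2;19;20;25m🬎[38;2;21;22;27m[48;2;19;20;25m🬎[38;2;21;22;27m[48;2;19;20;25m🬎[0m
[38;2;18;19;24m[48;2;15;16;22m🬂[38;2;18;19;24m[48;2;15;16;22m🬂[38;2;18;19;24m[48;2;15;16;22m🬂[38;2;18;19;24m[48;2;15;16;22m🬂[38;2;18;19;24m[48;2;15;16;22m🬂[38;2;64;64;81m[48;2;16;17;22m🬁[38;2;64;64;81m[48;2;15;16;22m🬊[38;2;64;64;81m[48;2;16;17;22m🬄[38;2;18;19;24m[48;2;15;16;22m🬂[38;2;18;19;24m[48;2;15;16;22m🬂[38;2;18;19;24m[48;2;15;16;22m🬂[38;2;18;19;24m[48;2;15;16;22m🬂[0m
</frame>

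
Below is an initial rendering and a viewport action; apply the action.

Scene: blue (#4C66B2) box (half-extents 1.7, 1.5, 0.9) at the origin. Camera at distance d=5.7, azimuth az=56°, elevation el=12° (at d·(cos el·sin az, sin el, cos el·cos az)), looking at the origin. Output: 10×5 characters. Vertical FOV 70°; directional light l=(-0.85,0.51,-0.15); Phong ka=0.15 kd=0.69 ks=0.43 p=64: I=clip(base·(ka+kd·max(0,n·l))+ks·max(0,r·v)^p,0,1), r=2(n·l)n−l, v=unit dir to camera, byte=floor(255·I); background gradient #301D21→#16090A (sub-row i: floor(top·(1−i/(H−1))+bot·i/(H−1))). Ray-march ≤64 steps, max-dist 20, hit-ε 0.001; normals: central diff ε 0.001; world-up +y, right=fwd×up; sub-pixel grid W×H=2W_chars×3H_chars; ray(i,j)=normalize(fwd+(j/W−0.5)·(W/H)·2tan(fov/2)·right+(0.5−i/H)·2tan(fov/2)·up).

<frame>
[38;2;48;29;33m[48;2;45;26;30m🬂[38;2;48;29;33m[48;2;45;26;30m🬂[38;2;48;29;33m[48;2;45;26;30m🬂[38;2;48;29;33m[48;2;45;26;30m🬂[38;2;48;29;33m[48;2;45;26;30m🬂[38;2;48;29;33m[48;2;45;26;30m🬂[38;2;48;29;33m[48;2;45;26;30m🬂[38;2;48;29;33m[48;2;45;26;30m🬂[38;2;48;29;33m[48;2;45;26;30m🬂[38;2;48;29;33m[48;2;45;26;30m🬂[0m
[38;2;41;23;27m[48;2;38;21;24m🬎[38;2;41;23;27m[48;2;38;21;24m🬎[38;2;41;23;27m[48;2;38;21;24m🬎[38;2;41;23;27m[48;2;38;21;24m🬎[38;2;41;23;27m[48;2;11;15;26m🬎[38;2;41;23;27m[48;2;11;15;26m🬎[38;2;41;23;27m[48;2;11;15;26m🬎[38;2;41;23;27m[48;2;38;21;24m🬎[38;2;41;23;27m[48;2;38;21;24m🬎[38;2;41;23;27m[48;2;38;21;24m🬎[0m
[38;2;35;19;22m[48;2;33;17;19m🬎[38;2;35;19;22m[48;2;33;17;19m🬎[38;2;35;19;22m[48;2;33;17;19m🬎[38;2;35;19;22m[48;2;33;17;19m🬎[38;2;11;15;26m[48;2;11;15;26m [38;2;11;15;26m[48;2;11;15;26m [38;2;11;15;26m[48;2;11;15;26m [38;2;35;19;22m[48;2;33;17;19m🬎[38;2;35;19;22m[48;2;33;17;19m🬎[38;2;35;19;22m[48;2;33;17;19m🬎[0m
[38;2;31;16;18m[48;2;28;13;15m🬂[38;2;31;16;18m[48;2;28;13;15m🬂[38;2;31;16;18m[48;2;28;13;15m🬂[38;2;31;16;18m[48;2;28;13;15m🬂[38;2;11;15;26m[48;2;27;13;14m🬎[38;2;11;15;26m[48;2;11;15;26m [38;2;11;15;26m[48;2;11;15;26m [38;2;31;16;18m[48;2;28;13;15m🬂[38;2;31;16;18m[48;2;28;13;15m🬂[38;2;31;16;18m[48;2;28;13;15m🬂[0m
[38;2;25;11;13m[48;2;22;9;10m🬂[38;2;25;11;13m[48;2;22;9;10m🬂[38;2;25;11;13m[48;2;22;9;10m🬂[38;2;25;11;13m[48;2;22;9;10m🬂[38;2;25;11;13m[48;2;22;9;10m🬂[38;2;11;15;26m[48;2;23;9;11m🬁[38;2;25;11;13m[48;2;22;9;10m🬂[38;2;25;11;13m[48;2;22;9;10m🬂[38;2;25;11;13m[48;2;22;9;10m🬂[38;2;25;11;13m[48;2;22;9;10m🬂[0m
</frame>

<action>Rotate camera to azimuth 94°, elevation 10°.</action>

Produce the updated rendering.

<frame>
[38;2;48;29;33m[48;2;45;26;30m🬂[38;2;48;29;33m[48;2;45;26;30m🬂[38;2;48;29;33m[48;2;45;26;30m🬂[38;2;48;29;33m[48;2;45;26;30m🬂[38;2;48;29;33m[48;2;45;26;30m🬂[38;2;48;29;33m[48;2;45;26;30m🬂[38;2;48;29;33m[48;2;45;26;30m🬂[38;2;48;29;33m[48;2;45;26;30m🬂[38;2;48;29;33m[48;2;45;26;30m🬂[38;2;48;29;33m[48;2;45;26;30m🬂[0m
[38;2;41;23;27m[48;2;38;21;24m🬎[38;2;41;23;27m[48;2;38;21;24m🬎[38;2;41;23;27m[48;2;38;21;24m🬎[38;2;41;23;27m[48;2;38;21;24m🬎[38;2;41;23;27m[48;2;11;15;26m🬎[38;2;41;23;27m[48;2;11;15;26m🬎[38;2;40;23;26m[48;2;11;15;26m🬬[38;2;41;23;27m[48;2;38;21;24m🬎[38;2;41;23;27m[48;2;38;21;24m🬎[38;2;41;23;27m[48;2;38;21;24m🬎[0m
[38;2;35;19;22m[48;2;33;17;19m🬎[38;2;35;19;22m[48;2;33;17;19m🬎[38;2;35;19;22m[48;2;33;17;19m🬎[38;2;35;19;22m[48;2;33;17;19m🬎[38;2;11;15;26m[48;2;11;15;26m [38;2;11;15;26m[48;2;11;15;26m [38;2;11;15;26m[48;2;34;18;21m▌[38;2;35;19;22m[48;2;33;17;19m🬎[38;2;35;19;22m[48;2;33;17;19m🬎[38;2;35;19;22m[48;2;33;17;19m🬎[0m
[38;2;31;16;18m[48;2;28;13;15m🬂[38;2;31;16;18m[48;2;28;13;15m🬂[38;2;31;16;18m[48;2;28;13;15m🬂[38;2;31;16;18m[48;2;28;13;15m🬂[38;2;11;15;26m[48;2;11;15;26m [38;2;11;15;26m[48;2;11;15;26m [38;2;11;15;26m[48;2;29;14;16m▌[38;2;31;16;18m[48;2;28;13;15m🬂[38;2;31;16;18m[48;2;28;13;15m🬂[38;2;31;16;18m[48;2;28;13;15m🬂[0m
[38;2;25;11;13m[48;2;22;9;10m🬂[38;2;25;11;13m[48;2;22;9;10m🬂[38;2;25;11;13m[48;2;22;9;10m🬂[38;2;25;11;13m[48;2;22;9;10m🬂[38;2;25;11;13m[48;2;22;9;10m🬂[38;2;25;11;13m[48;2;22;9;10m🬂[38;2;25;11;13m[48;2;22;9;10m🬂[38;2;25;11;13m[48;2;22;9;10m🬂[38;2;25;11;13m[48;2;22;9;10m🬂[38;2;25;11;13m[48;2;22;9;10m🬂[0m
</frame>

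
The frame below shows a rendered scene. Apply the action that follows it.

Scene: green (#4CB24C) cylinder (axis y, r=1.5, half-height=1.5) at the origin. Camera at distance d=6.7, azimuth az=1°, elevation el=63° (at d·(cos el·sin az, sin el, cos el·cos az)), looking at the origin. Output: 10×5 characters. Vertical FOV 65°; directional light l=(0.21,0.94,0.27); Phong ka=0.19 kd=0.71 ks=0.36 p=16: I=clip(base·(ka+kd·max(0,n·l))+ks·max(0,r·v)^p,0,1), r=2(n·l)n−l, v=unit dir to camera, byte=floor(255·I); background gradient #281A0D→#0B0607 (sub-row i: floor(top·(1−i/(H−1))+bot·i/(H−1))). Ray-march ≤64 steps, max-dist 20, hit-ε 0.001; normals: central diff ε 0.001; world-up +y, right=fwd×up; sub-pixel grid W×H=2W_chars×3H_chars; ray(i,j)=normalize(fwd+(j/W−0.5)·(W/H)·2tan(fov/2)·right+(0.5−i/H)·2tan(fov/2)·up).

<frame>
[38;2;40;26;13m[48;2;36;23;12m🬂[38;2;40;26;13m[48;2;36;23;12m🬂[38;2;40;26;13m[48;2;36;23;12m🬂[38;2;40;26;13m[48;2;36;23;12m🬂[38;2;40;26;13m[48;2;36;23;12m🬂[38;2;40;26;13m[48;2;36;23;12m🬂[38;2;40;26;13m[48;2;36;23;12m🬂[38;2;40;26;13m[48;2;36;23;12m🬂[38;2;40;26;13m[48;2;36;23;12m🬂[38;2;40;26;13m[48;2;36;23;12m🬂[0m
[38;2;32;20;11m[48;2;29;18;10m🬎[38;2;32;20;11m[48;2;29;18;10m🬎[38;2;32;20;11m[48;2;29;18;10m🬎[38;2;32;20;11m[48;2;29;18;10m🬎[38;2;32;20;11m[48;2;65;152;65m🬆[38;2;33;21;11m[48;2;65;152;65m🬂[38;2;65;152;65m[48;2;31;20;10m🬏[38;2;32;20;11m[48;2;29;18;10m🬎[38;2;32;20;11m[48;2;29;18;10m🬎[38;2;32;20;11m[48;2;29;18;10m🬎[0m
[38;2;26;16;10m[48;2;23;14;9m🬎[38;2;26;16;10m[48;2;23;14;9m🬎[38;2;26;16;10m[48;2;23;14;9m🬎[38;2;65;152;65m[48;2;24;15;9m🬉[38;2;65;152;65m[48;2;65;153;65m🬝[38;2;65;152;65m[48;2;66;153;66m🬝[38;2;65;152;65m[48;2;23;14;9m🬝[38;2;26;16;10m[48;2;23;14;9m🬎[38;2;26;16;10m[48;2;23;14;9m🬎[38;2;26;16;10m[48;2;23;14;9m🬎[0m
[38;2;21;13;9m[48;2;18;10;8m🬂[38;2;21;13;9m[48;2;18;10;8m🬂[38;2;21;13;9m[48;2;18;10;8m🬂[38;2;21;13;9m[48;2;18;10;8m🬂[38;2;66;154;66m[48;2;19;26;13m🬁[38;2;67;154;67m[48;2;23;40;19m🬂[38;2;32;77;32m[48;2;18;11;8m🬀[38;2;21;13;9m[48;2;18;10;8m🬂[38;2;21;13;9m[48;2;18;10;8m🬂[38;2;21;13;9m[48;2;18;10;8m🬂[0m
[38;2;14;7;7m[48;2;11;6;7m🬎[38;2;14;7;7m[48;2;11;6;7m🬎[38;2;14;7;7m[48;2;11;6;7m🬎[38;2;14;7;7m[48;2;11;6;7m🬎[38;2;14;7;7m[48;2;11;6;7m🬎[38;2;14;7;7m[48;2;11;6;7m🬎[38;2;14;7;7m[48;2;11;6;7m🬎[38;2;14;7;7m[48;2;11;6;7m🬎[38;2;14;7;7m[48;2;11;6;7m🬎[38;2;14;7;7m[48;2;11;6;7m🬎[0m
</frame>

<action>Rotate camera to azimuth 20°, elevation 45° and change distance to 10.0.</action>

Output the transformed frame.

<frame>
[38;2;40;26;13m[48;2;36;23;12m🬂[38;2;40;26;13m[48;2;36;23;12m🬂[38;2;40;26;13m[48;2;36;23;12m🬂[38;2;40;26;13m[48;2;36;23;12m🬂[38;2;40;26;13m[48;2;36;23;12m🬂[38;2;40;26;13m[48;2;36;23;12m🬂[38;2;40;26;13m[48;2;36;23;12m🬂[38;2;40;26;13m[48;2;36;23;12m🬂[38;2;40;26;13m[48;2;36;23;12m🬂[38;2;40;26;13m[48;2;36;23;12m🬂[0m
[38;2;32;20;11m[48;2;29;18;10m🬎[38;2;32;20;11m[48;2;29;18;10m🬎[38;2;32;20;11m[48;2;29;18;10m🬎[38;2;32;20;11m[48;2;29;18;10m🬎[38;2;32;20;11m[48;2;29;18;10m🬎[38;2;32;20;11m[48;2;29;18;10m🬎[38;2;32;20;11m[48;2;29;18;10m🬎[38;2;32;20;11m[48;2;29;18;10m🬎[38;2;32;20;11m[48;2;29;18;10m🬎[38;2;32;20;11m[48;2;29;18;10m🬎[0m
[38;2;26;16;10m[48;2;23;14;9m🬎[38;2;26;16;10m[48;2;23;14;9m🬎[38;2;26;16;10m[48;2;23;14;9m🬎[38;2;26;16;10m[48;2;23;14;9m🬎[38;2;65;152;65m[48;2;25;27;14m🬉[38;2;65;152;65m[48;2;32;75;32m🬎[38;2;26;16;10m[48;2;23;14;9m🬎[38;2;26;16;10m[48;2;23;14;9m🬎[38;2;26;16;10m[48;2;23;14;9m🬎[38;2;26;16;10m[48;2;23;14;9m🬎[0m
[38;2;21;13;9m[48;2;18;10;8m🬂[38;2;21;13;9m[48;2;18;10;8m🬂[38;2;21;13;9m[48;2;18;10;8m🬂[38;2;21;13;9m[48;2;18;10;8m🬂[38;2;26;61;26m[48;2;18;11;8m🬁[38;2;32;74;32m[48;2;18;10;8m🬂[38;2;21;13;9m[48;2;18;10;8m🬂[38;2;21;13;9m[48;2;18;10;8m🬂[38;2;21;13;9m[48;2;18;10;8m🬂[38;2;21;13;9m[48;2;18;10;8m🬂[0m
[38;2;14;7;7m[48;2;11;6;7m🬎[38;2;14;7;7m[48;2;11;6;7m🬎[38;2;14;7;7m[48;2;11;6;7m🬎[38;2;14;7;7m[48;2;11;6;7m🬎[38;2;14;7;7m[48;2;11;6;7m🬎[38;2;14;7;7m[48;2;11;6;7m🬎[38;2;14;7;7m[48;2;11;6;7m🬎[38;2;14;7;7m[48;2;11;6;7m🬎[38;2;14;7;7m[48;2;11;6;7m🬎[38;2;14;7;7m[48;2;11;6;7m🬎[0m
</frame>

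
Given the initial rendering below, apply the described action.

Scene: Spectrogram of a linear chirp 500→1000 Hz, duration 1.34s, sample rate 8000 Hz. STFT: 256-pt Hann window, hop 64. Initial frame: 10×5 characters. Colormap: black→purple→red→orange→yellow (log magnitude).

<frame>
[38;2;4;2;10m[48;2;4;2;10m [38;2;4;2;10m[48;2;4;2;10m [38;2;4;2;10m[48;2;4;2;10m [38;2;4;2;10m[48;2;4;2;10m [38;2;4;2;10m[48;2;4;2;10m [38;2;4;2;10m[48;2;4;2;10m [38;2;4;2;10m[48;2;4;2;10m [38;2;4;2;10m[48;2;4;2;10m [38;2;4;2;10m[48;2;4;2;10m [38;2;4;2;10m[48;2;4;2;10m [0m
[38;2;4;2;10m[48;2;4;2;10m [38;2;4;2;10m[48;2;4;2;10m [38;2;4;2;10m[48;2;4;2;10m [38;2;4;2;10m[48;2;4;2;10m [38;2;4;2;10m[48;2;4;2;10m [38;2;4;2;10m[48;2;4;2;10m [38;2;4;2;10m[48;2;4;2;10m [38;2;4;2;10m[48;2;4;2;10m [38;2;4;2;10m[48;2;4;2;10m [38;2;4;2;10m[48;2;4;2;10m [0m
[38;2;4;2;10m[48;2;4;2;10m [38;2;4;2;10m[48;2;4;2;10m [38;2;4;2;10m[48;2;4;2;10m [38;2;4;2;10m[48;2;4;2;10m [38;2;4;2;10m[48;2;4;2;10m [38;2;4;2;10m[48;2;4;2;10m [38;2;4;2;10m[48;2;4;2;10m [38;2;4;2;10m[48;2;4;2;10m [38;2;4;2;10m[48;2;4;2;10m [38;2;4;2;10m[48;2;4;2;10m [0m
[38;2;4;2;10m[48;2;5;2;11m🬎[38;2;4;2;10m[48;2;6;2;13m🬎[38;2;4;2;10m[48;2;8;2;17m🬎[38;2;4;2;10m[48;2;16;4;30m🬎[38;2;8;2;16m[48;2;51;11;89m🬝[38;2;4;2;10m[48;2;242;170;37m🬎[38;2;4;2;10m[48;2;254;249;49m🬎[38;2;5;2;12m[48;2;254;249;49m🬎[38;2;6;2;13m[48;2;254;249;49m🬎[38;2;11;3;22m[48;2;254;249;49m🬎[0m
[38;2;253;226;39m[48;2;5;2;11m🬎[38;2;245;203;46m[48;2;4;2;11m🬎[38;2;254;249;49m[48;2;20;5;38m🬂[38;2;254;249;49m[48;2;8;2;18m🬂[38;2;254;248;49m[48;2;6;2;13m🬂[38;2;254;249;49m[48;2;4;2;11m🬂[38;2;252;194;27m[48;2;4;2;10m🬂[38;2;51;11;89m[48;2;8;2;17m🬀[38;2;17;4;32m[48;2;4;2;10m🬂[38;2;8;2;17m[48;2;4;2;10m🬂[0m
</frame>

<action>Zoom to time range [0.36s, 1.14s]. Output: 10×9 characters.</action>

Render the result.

<frame>
[38;2;4;2;10m[48;2;4;2;10m [38;2;4;2;10m[48;2;4;2;10m [38;2;4;2;10m[48;2;4;2;10m [38;2;4;2;10m[48;2;4;2;10m [38;2;4;2;10m[48;2;4;2;10m [38;2;4;2;10m[48;2;4;2;10m [38;2;4;2;10m[48;2;4;2;10m [38;2;4;2;10m[48;2;4;2;10m [38;2;4;2;10m[48;2;4;2;10m [38;2;4;2;10m[48;2;4;2;10m [0m
[38;2;4;2;10m[48;2;4;2;10m [38;2;4;2;10m[48;2;4;2;10m [38;2;4;2;10m[48;2;4;2;10m [38;2;4;2;10m[48;2;4;2;10m [38;2;4;2;10m[48;2;4;2;10m [38;2;4;2;10m[48;2;4;2;10m [38;2;4;2;10m[48;2;4;2;10m [38;2;4;2;10m[48;2;4;2;10m [38;2;4;2;10m[48;2;4;2;10m [38;2;4;2;10m[48;2;4;2;10m [0m
[38;2;4;2;10m[48;2;4;2;10m [38;2;4;2;10m[48;2;4;2;10m [38;2;4;2;10m[48;2;4;2;10m [38;2;4;2;10m[48;2;4;2;10m [38;2;4;2;10m[48;2;4;2;10m [38;2;4;2;10m[48;2;4;2;10m [38;2;4;2;10m[48;2;4;2;10m [38;2;4;2;10m[48;2;4;2;10m [38;2;4;2;10m[48;2;4;2;10m [38;2;4;2;10m[48;2;4;2;10m [0m
[38;2;4;2;10m[48;2;4;2;10m [38;2;4;2;10m[48;2;4;2;10m [38;2;4;2;10m[48;2;4;2;10m [38;2;4;2;10m[48;2;4;2;10m [38;2;4;2;10m[48;2;4;2;10m [38;2;4;2;10m[48;2;4;2;10m [38;2;4;2;10m[48;2;4;2;10m [38;2;4;2;10m[48;2;4;2;10m [38;2;4;2;10m[48;2;4;2;10m [38;2;4;2;10m[48;2;4;2;10m [0m
[38;2;4;2;10m[48;2;4;2;10m [38;2;4;2;10m[48;2;4;2;10m [38;2;4;2;10m[48;2;4;2;10m [38;2;4;2;10m[48;2;4;2;10m [38;2;4;2;10m[48;2;4;2;10m [38;2;4;2;10m[48;2;4;2;10m [38;2;4;2;10m[48;2;4;2;10m [38;2;4;2;10m[48;2;4;2;10m [38;2;4;2;10m[48;2;4;2;10m [38;2;4;2;10m[48;2;4;2;10m [0m
[38;2;4;2;10m[48;2;4;2;10m [38;2;4;2;10m[48;2;4;2;10m [38;2;4;2;10m[48;2;4;2;10m [38;2;4;2;10m[48;2;4;2;10m [38;2;4;2;10m[48;2;4;2;10m [38;2;4;2;10m[48;2;4;2;10m [38;2;4;2;10m[48;2;4;2;10m [38;2;4;2;10m[48;2;4;2;10m [38;2;4;2;10m[48;2;4;2;10m [38;2;4;2;10m[48;2;4;2;10m [0m
[38;2;4;2;10m[48;2;5;2;12m🬎[38;2;4;2;10m[48;2;5;2;12m🬎[38;2;4;2;10m[48;2;6;2;14m🬎[38;2;4;2;10m[48;2;9;3;19m🬎[38;2;4;2;10m[48;2;12;3;24m🬎[38;2;4;2;10m[48;2;20;5;37m🬎[38;2;8;2;16m[48;2;51;11;88m🬝[38;2;14;3;27m[48;2;214;81;59m🬝[38;2;5;2;13m[48;2;252;200;29m🬎[38;2;7;2;15m[48;2;254;248;49m🬎[0m
[38;2;254;248;48m[48;2;31;7;56m🬋[38;2;254;245;48m[48;2;39;9;63m🬋[38;2;247;198;38m[48;2;12;3;24m🬎[38;2;254;240;45m[48;2;9;3;19m🬎[38;2;247;198;38m[48;2;6;2;14m🬎[38;2;254;245;47m[48;2;32;7;50m🬂[38;2;254;248;48m[48;2;16;4;31m🬂[38;2;254;249;49m[48;2;10;3;20m🬂[38;2;254;249;49m[48;2;7;2;16m🬂[38;2;253;219;37m[48;2;5;2;13m🬂[0m
[38;2;7;2;15m[48;2;4;2;10m🬀[38;2;5;2;12m[48;2;4;2;10m🬂[38;2;5;2;12m[48;2;4;2;10m🬂[38;2;5;2;11m[48;2;4;2;10m🬂[38;2;4;2;11m[48;2;4;2;10m🬂[38;2;4;2;10m[48;2;4;2;11m🬺[38;2;4;2;10m[48;2;4;2;10m [38;2;4;2;10m[48;2;4;2;10m [38;2;4;2;10m[48;2;4;2;10m [38;2;4;2;10m[48;2;4;2;10m [0m
</frame>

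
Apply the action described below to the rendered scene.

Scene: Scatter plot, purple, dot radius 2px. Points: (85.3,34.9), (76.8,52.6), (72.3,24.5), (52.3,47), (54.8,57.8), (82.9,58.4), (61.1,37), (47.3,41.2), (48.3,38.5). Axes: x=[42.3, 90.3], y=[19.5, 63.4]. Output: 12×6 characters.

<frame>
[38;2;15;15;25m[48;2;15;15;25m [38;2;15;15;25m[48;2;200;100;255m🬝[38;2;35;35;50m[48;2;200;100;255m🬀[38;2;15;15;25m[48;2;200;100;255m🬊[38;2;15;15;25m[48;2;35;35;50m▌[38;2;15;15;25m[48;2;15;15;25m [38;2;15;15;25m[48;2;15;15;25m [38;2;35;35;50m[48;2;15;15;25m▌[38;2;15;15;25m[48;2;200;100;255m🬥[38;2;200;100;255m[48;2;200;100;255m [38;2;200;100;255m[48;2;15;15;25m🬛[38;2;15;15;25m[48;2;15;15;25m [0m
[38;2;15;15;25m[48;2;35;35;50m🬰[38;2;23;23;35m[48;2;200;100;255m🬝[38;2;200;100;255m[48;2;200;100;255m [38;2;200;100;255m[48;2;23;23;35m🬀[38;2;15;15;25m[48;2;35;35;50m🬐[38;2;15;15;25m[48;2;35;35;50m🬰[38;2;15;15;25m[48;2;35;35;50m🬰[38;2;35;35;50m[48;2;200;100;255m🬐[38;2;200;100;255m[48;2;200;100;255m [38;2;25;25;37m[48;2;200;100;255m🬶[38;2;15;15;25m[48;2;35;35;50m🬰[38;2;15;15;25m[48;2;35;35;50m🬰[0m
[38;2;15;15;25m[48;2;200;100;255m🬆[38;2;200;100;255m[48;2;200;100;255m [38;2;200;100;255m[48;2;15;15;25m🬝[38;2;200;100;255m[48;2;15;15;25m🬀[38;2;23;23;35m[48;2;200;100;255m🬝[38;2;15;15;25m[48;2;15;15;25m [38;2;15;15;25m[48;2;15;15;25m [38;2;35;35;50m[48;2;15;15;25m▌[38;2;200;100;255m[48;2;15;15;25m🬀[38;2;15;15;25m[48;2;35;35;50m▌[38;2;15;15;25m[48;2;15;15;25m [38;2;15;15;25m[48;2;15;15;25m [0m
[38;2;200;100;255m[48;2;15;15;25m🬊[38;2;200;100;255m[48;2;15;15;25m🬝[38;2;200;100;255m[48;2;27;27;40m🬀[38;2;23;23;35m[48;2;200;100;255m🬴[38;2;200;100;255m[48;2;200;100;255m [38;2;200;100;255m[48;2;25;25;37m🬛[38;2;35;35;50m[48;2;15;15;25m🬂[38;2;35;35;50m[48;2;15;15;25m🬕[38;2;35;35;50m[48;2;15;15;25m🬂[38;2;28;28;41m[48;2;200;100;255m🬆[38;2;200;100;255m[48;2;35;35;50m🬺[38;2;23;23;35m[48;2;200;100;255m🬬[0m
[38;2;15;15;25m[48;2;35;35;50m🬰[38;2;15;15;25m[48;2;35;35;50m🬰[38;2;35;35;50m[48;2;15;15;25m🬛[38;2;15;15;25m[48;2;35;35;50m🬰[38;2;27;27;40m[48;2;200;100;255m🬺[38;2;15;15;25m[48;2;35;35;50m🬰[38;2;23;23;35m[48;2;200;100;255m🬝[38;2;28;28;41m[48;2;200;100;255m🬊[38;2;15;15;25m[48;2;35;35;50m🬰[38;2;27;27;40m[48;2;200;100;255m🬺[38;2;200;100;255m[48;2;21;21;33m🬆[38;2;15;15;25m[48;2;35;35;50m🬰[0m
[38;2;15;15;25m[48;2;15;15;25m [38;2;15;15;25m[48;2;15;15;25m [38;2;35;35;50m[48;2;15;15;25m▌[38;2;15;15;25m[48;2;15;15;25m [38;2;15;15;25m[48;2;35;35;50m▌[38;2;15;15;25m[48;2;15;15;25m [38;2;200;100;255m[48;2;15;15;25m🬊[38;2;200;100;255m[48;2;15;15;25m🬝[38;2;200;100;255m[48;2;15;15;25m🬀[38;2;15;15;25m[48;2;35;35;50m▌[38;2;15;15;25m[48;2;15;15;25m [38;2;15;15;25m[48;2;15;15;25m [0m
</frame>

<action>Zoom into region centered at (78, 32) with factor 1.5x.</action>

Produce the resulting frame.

<frame>
[38;2;15;15;25m[48;2;15;15;25m [38;2;15;15;25m[48;2;15;15;25m [38;2;35;35;50m[48;2;15;15;25m▌[38;2;15;15;25m[48;2;15;15;25m [38;2;15;15;25m[48;2;35;35;50m▌[38;2;15;15;25m[48;2;15;15;25m [38;2;15;15;25m[48;2;15;15;25m [38;2;35;35;50m[48;2;15;15;25m▌[38;2;15;15;25m[48;2;15;15;25m [38;2;15;15;25m[48;2;35;35;50m▌[38;2;15;15;25m[48;2;15;15;25m [38;2;15;15;25m[48;2;15;15;25m [0m
[38;2;200;100;255m[48;2;15;15;25m🬺[38;2;23;23;35m[48;2;200;100;255m🬬[38;2;35;35;50m[48;2;15;15;25m🬛[38;2;15;15;25m[48;2;35;35;50m🬰[38;2;15;15;25m[48;2;35;35;50m🬐[38;2;15;15;25m[48;2;35;35;50m🬰[38;2;15;15;25m[48;2;35;35;50m🬰[38;2;31;31;45m[48;2;200;100;255m🬝[38;2;21;21;33m[48;2;200;100;255m🬊[38;2;15;15;25m[48;2;35;35;50m🬐[38;2;15;15;25m[48;2;35;35;50m🬰[38;2;15;15;25m[48;2;35;35;50m🬰[0m
[38;2;200;100;255m[48;2;15;15;25m🬆[38;2;15;15;25m[48;2;15;15;25m [38;2;35;35;50m[48;2;15;15;25m▌[38;2;15;15;25m[48;2;15;15;25m [38;2;15;15;25m[48;2;35;35;50m▌[38;2;15;15;25m[48;2;15;15;25m [38;2;15;15;25m[48;2;15;15;25m [38;2;200;100;255m[48;2;28;28;41m🬊[38;2;200;100;255m[48;2;15;15;25m🬝[38;2;200;100;255m[48;2;27;27;40m🬀[38;2;15;15;25m[48;2;15;15;25m [38;2;15;15;25m[48;2;15;15;25m [0m
[38;2;35;35;50m[48;2;15;15;25m🬂[38;2;35;35;50m[48;2;15;15;25m🬂[38;2;35;35;50m[48;2;15;15;25m🬕[38;2;28;28;41m[48;2;200;100;255m🬆[38;2;31;31;45m[48;2;200;100;255m🬬[38;2;35;35;50m[48;2;15;15;25m🬂[38;2;35;35;50m[48;2;15;15;25m🬂[38;2;35;35;50m[48;2;15;15;25m🬕[38;2;35;35;50m[48;2;15;15;25m🬂[38;2;35;35;50m[48;2;15;15;25m🬨[38;2;35;35;50m[48;2;15;15;25m🬂[38;2;35;35;50m[48;2;15;15;25m🬂[0m
[38;2;15;15;25m[48;2;35;35;50m🬰[38;2;15;15;25m[48;2;35;35;50m🬰[38;2;200;100;255m[48;2;31;31;45m🬁[38;2;200;100;255m[48;2;15;15;25m🬬[38;2;200;100;255m[48;2;28;28;41m🬆[38;2;15;15;25m[48;2;35;35;50m🬰[38;2;15;15;25m[48;2;35;35;50m🬰[38;2;35;35;50m[48;2;15;15;25m🬛[38;2;15;15;25m[48;2;35;35;50m🬰[38;2;15;15;25m[48;2;35;35;50m🬐[38;2;15;15;25m[48;2;35;35;50m🬰[38;2;15;15;25m[48;2;35;35;50m🬰[0m
[38;2;15;15;25m[48;2;15;15;25m [38;2;15;15;25m[48;2;15;15;25m [38;2;35;35;50m[48;2;15;15;25m▌[38;2;15;15;25m[48;2;15;15;25m [38;2;15;15;25m[48;2;35;35;50m▌[38;2;15;15;25m[48;2;15;15;25m [38;2;15;15;25m[48;2;15;15;25m [38;2;35;35;50m[48;2;15;15;25m▌[38;2;15;15;25m[48;2;15;15;25m [38;2;15;15;25m[48;2;35;35;50m▌[38;2;15;15;25m[48;2;15;15;25m [38;2;15;15;25m[48;2;15;15;25m [0m
</frame>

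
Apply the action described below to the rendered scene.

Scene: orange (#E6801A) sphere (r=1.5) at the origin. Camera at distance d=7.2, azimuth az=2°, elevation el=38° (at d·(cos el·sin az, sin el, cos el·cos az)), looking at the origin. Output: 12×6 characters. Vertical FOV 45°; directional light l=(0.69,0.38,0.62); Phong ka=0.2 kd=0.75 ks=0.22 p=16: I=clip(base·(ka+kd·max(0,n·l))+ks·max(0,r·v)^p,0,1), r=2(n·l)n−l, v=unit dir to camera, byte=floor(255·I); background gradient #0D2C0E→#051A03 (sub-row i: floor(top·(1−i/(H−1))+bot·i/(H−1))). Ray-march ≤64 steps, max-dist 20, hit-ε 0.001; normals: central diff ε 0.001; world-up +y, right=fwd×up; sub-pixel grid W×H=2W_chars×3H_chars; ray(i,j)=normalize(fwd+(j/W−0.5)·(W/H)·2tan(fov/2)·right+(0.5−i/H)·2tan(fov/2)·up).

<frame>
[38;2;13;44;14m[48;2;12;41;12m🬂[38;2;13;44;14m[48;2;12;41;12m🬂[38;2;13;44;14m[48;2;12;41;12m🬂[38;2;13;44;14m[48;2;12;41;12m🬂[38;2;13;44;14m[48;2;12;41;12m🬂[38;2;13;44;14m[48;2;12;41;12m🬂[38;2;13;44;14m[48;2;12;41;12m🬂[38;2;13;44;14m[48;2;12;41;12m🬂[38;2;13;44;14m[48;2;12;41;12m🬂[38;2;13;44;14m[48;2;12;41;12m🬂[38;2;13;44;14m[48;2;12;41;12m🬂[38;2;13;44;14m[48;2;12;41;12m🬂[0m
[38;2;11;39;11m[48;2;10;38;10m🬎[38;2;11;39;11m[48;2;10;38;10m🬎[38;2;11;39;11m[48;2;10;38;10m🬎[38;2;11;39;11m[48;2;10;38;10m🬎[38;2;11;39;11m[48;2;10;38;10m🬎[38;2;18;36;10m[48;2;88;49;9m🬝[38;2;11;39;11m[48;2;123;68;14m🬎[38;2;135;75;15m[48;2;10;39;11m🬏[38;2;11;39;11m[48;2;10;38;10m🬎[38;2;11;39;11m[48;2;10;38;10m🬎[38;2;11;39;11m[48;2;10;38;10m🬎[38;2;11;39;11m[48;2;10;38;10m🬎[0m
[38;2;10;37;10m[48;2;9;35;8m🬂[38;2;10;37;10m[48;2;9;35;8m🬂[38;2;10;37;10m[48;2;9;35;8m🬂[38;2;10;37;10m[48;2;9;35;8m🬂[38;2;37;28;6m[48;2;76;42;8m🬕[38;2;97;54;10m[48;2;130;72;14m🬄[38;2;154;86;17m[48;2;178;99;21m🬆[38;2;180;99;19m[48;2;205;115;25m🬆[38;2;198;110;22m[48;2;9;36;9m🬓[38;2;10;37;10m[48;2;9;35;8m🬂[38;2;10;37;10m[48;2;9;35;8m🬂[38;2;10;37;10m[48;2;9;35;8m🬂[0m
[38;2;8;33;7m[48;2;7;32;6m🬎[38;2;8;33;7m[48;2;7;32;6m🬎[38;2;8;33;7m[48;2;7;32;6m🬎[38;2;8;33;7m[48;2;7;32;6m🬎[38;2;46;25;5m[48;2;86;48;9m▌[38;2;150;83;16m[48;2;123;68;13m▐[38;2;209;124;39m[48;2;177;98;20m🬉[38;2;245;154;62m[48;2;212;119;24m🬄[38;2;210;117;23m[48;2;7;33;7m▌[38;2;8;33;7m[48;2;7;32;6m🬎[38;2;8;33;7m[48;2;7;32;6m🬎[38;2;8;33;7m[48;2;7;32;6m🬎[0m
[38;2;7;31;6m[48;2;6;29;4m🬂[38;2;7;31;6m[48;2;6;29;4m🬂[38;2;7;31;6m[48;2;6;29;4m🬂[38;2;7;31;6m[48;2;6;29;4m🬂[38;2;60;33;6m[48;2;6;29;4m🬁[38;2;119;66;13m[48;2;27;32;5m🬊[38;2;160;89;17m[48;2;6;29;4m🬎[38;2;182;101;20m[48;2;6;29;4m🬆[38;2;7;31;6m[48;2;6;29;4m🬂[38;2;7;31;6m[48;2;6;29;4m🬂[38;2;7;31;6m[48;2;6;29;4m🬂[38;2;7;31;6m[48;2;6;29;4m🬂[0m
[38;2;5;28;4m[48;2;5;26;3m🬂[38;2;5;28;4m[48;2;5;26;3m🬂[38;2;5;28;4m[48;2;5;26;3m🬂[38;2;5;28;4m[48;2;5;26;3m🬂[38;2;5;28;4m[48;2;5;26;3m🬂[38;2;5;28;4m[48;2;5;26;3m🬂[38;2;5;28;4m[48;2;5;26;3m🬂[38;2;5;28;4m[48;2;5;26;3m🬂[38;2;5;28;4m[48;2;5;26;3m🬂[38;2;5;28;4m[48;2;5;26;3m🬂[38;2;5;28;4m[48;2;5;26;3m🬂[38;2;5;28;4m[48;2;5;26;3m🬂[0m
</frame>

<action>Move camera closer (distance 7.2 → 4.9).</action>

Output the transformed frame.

<frame>
[38;2;13;44;14m[48;2;12;41;12m🬂[38;2;13;44;14m[48;2;12;41;12m🬂[38;2;13;44;14m[48;2;12;41;12m🬂[38;2;13;44;14m[48;2;12;41;12m🬂[38;2;13;44;14m[48;2;12;41;12m🬂[38;2;13;44;14m[48;2;12;41;12m🬂[38;2;13;44;14m[48;2;12;41;12m🬂[38;2;13;44;14m[48;2;12;41;12m🬂[38;2;13;44;14m[48;2;12;41;12m🬂[38;2;13;44;14m[48;2;12;41;12m🬂[38;2;13;44;14m[48;2;12;41;12m🬂[38;2;13;44;14m[48;2;12;41;12m🬂[0m
[38;2;11;39;11m[48;2;10;38;10m🬎[38;2;11;39;11m[48;2;10;38;10m🬎[38;2;11;39;11m[48;2;10;38;10m🬎[38;2;10;39;11m[48;2;48;26;5m🬝[38;2;43;35;8m[48;2;91;50;10m🬆[38;2;102;56;11m[48;2;130;72;14m🬆[38;2;134;74;15m[48;2;157;87;17m🬆[38;2;150;84;16m[48;2;176;97;19m🬆[38;2;11;39;11m[48;2;182;101;20m🬊[38;2;11;39;11m[48;2;10;38;10m🬎[38;2;11;39;11m[48;2;10;38;10m🬎[38;2;11;39;11m[48;2;10;38;10m🬎[0m
[38;2;10;37;10m[48;2;9;35;8m🬂[38;2;10;37;10m[48;2;9;35;8m🬂[38;2;10;37;10m[48;2;9;35;8m🬂[38;2;47;26;5m[48;2;75;42;8m▌[38;2;101;56;11m[48;2;121;67;13m▌[38;2;138;77;15m[48;2;153;85;16m▌[38;2;168;93;18m[48;2;182;101;21m🬕[38;2;191;107;22m[48;2;216;128;41m🬎[38;2;202;112;22m[48;2;214;121;27m🬎[38;2;205;114;23m[48;2;9;36;9m▌[38;2;10;37;10m[48;2;9;35;8m🬂[38;2;10;37;10m[48;2;9;35;8m🬂[0m
[38;2;8;33;7m[48;2;7;32;6m🬎[38;2;8;33;7m[48;2;7;32;6m🬎[38;2;8;33;7m[48;2;7;32;6m🬎[38;2;86;47;9m[48;2;52;29;5m▐[38;2;110;61;12m[48;2;130;72;14m▌[38;2;146;81;16m[48;2;161;89;18m▌[38;2;191;109;26m[48;2;174;97;19m▐[38;2;242;154;65m[48;2;214;125;36m🬎[38;2;229;135;41m[48;2;216;120;25m🬄[38;2;217;120;24m[48;2;7;33;7m▌[38;2;8;33;7m[48;2;7;32;6m🬎[38;2;8;33;7m[48;2;7;32;6m🬎[0m
[38;2;7;31;6m[48;2;6;29;4m🬂[38;2;7;31;6m[48;2;6;29;4m🬂[38;2;7;31;6m[48;2;6;29;4m🬂[38;2;62;34;6m[48;2;6;29;4m🬊[38;2;115;63;12m[48;2;88;49;9m🬨[38;2;153;85;17m[48;2;137;76;15m▐[38;2;179;99;20m[48;2;167;92;18m▐[38;2;198;111;23m[48;2;187;103;20m🬊[38;2;204;113;22m[48;2;6;29;4m🬝[38;2;208;115;23m[48;2;6;29;4m🬀[38;2;7;31;6m[48;2;6;29;4m🬂[38;2;7;31;6m[48;2;6;29;4m🬂[0m
[38;2;5;28;4m[48;2;5;26;3m🬂[38;2;5;28;4m[48;2;5;26;3m🬂[38;2;5;28;4m[48;2;5;26;3m🬂[38;2;5;28;4m[48;2;5;26;3m🬂[38;2;84;46;9m[48;2;5;26;3m🬁[38;2;122;67;13m[48;2;5;26;3m🬂[38;2;154;85;17m[48;2;5;26;3m🬂[38;2;169;94;19m[48;2;5;26;3m🬂[38;2;5;28;4m[48;2;5;26;3m🬂[38;2;5;28;4m[48;2;5;26;3m🬂[38;2;5;28;4m[48;2;5;26;3m🬂[38;2;5;28;4m[48;2;5;26;3m🬂[0m
</frame>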